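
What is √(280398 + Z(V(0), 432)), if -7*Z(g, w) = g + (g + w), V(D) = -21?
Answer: 114*√1057/7 ≈ 529.47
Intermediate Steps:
Z(g, w) = -2*g/7 - w/7 (Z(g, w) = -(g + (g + w))/7 = -(w + 2*g)/7 = -2*g/7 - w/7)
√(280398 + Z(V(0), 432)) = √(280398 + (-2/7*(-21) - ⅐*432)) = √(280398 + (6 - 432/7)) = √(280398 - 390/7) = √(1962396/7) = 114*√1057/7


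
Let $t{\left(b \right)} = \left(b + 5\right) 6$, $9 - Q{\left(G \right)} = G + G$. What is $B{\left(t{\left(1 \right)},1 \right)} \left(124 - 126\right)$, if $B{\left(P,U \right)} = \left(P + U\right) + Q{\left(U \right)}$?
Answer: $-88$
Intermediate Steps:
$Q{\left(G \right)} = 9 - 2 G$ ($Q{\left(G \right)} = 9 - \left(G + G\right) = 9 - 2 G$)
$t{\left(b \right)} = 30 + 6 b$ ($t{\left(b \right)} = \left(5 + b\right) 6 = 30 + 6 b$)
$B{\left(P,U \right)} = 9 + P - U$ ($B{\left(P,U \right)} = \left(P + U\right) - \left(-9 + 2 U\right) = 9 + P - U$)
$B{\left(t{\left(1 \right)},1 \right)} \left(124 - 126\right) = \left(9 + \left(30 + 6 \cdot 1\right) - 1\right) \left(124 - 126\right) = \left(9 + \left(30 + 6\right) - 1\right) \left(-2\right) = \left(9 + 36 - 1\right) \left(-2\right) = 44 \left(-2\right) = -88$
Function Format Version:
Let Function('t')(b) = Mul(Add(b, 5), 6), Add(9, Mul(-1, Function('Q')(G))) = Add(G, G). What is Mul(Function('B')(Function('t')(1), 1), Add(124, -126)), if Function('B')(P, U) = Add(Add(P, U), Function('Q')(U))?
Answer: -88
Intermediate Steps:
Function('Q')(G) = Add(9, Mul(-2, G)) (Function('Q')(G) = Add(9, Mul(-1, Add(G, G))) = Add(9, Mul(-1, Mul(2, G))) = Add(9, Mul(-2, G)))
Function('t')(b) = Add(30, Mul(6, b)) (Function('t')(b) = Mul(Add(5, b), 6) = Add(30, Mul(6, b)))
Function('B')(P, U) = Add(9, P, Mul(-1, U)) (Function('B')(P, U) = Add(Add(P, U), Add(9, Mul(-2, U))) = Add(9, P, Mul(-1, U)))
Mul(Function('B')(Function('t')(1), 1), Add(124, -126)) = Mul(Add(9, Add(30, Mul(6, 1)), Mul(-1, 1)), Add(124, -126)) = Mul(Add(9, Add(30, 6), -1), -2) = Mul(Add(9, 36, -1), -2) = Mul(44, -2) = -88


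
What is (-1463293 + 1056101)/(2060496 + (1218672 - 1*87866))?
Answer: -203596/1595651 ≈ -0.12759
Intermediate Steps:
(-1463293 + 1056101)/(2060496 + (1218672 - 1*87866)) = -407192/(2060496 + (1218672 - 87866)) = -407192/(2060496 + 1130806) = -407192/3191302 = -407192*1/3191302 = -203596/1595651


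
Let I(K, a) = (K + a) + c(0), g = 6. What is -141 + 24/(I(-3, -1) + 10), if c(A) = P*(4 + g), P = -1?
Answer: -147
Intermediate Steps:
c(A) = -10 (c(A) = -(4 + 6) = -1*10 = -10)
I(K, a) = -10 + K + a (I(K, a) = (K + a) - 10 = -10 + K + a)
-141 + 24/(I(-3, -1) + 10) = -141 + 24/((-10 - 3 - 1) + 10) = -141 + 24/(-14 + 10) = -141 + 24/(-4) = -141 - ¼*24 = -141 - 6 = -147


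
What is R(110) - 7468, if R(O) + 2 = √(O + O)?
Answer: -7470 + 2*√55 ≈ -7455.2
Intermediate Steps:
R(O) = -2 + √2*√O (R(O) = -2 + √(O + O) = -2 + √(2*O) = -2 + √2*√O)
R(110) - 7468 = (-2 + √2*√110) - 7468 = (-2 + 2*√55) - 7468 = -7470 + 2*√55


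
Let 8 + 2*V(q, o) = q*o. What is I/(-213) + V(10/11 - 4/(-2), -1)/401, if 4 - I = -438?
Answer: -1962442/939543 ≈ -2.0887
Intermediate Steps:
I = 442 (I = 4 - 1*(-438) = 4 + 438 = 442)
V(q, o) = -4 + o*q/2 (V(q, o) = -4 + (q*o)/2 = -4 + (o*q)/2 = -4 + o*q/2)
I/(-213) + V(10/11 - 4/(-2), -1)/401 = 442/(-213) + (-4 + (1/2)*(-1)*(10/11 - 4/(-2)))/401 = 442*(-1/213) + (-4 + (1/2)*(-1)*(10*(1/11) - 4*(-1/2)))*(1/401) = -442/213 + (-4 + (1/2)*(-1)*(10/11 + 2))*(1/401) = -442/213 + (-4 + (1/2)*(-1)*(32/11))*(1/401) = -442/213 + (-4 - 16/11)*(1/401) = -442/213 - 60/11*1/401 = -442/213 - 60/4411 = -1962442/939543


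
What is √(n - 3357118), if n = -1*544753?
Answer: I*√3901871 ≈ 1975.3*I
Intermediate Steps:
n = -544753
√(n - 3357118) = √(-544753 - 3357118) = √(-3901871) = I*√3901871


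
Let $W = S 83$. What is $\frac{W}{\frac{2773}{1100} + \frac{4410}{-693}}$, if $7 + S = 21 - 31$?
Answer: $\frac{1552100}{4227} \approx 367.19$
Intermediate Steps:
$S = -17$ ($S = -7 + \left(21 - 31\right) = -7 - 10 = -17$)
$W = -1411$ ($W = \left(-17\right) 83 = -1411$)
$\frac{W}{\frac{2773}{1100} + \frac{4410}{-693}} = - \frac{1411}{\frac{2773}{1100} + \frac{4410}{-693}} = - \frac{1411}{2773 \cdot \frac{1}{1100} + 4410 \left(- \frac{1}{693}\right)} = - \frac{1411}{\frac{2773}{1100} - \frac{70}{11}} = - \frac{1411}{- \frac{4227}{1100}} = \left(-1411\right) \left(- \frac{1100}{4227}\right) = \frac{1552100}{4227}$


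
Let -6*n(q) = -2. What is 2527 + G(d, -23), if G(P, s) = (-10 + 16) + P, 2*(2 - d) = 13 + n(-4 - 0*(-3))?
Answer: 7585/3 ≈ 2528.3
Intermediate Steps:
n(q) = 1/3 (n(q) = -1/6*(-2) = 1/3)
d = -14/3 (d = 2 - (13 + 1/3)/2 = 2 - 1/2*40/3 = 2 - 20/3 = -14/3 ≈ -4.6667)
G(P, s) = 6 + P
2527 + G(d, -23) = 2527 + (6 - 14/3) = 2527 + 4/3 = 7585/3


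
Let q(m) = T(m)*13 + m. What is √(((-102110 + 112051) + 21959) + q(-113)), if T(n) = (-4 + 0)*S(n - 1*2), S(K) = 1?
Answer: √31735 ≈ 178.14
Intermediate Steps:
T(n) = -4 (T(n) = (-4 + 0)*1 = -4*1 = -4)
q(m) = -52 + m (q(m) = -4*13 + m = -52 + m)
√(((-102110 + 112051) + 21959) + q(-113)) = √(((-102110 + 112051) + 21959) + (-52 - 113)) = √((9941 + 21959) - 165) = √(31900 - 165) = √31735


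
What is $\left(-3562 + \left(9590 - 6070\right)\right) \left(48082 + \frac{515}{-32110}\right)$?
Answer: $- \frac{6484432521}{3211} \approx -2.0194 \cdot 10^{6}$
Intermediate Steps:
$\left(-3562 + \left(9590 - 6070\right)\right) \left(48082 + \frac{515}{-32110}\right) = \left(-3562 + 3520\right) \left(48082 + 515 \left(- \frac{1}{32110}\right)\right) = - 42 \left(48082 - \frac{103}{6422}\right) = \left(-42\right) \frac{308782501}{6422} = - \frac{6484432521}{3211}$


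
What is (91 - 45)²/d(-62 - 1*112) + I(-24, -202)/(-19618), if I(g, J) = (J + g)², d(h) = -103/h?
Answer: 3608886442/1010327 ≈ 3572.0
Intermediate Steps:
(91 - 45)²/d(-62 - 1*112) + I(-24, -202)/(-19618) = (91 - 45)²/((-103/(-62 - 1*112))) + (-202 - 24)²/(-19618) = 46²/((-103/(-62 - 112))) + (-226)²*(-1/19618) = 2116/((-103/(-174))) + 51076*(-1/19618) = 2116/((-103*(-1/174))) - 25538/9809 = 2116/(103/174) - 25538/9809 = 2116*(174/103) - 25538/9809 = 368184/103 - 25538/9809 = 3608886442/1010327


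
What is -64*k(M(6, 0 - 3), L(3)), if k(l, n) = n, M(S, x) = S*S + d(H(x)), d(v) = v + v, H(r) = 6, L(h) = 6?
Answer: -384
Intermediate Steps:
d(v) = 2*v
M(S, x) = 12 + S² (M(S, x) = S*S + 2*6 = S² + 12 = 12 + S²)
-64*k(M(6, 0 - 3), L(3)) = -64*6 = -384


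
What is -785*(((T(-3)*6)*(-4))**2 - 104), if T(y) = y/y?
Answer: -370520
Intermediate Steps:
T(y) = 1
-785*(((T(-3)*6)*(-4))**2 - 104) = -785*(((1*6)*(-4))**2 - 104) = -785*((6*(-4))**2 - 104) = -785*((-24)**2 - 104) = -785*(576 - 104) = -785*472 = -370520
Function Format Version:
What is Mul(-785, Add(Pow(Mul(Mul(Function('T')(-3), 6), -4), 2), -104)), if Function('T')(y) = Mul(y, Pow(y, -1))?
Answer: -370520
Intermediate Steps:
Function('T')(y) = 1
Mul(-785, Add(Pow(Mul(Mul(Function('T')(-3), 6), -4), 2), -104)) = Mul(-785, Add(Pow(Mul(Mul(1, 6), -4), 2), -104)) = Mul(-785, Add(Pow(Mul(6, -4), 2), -104)) = Mul(-785, Add(Pow(-24, 2), -104)) = Mul(-785, Add(576, -104)) = Mul(-785, 472) = -370520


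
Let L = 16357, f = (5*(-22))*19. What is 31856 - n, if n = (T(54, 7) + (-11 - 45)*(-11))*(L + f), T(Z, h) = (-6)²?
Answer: -9270228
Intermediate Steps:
f = -2090 (f = -110*19 = -2090)
T(Z, h) = 36
n = 9302084 (n = (36 + (-11 - 45)*(-11))*(16357 - 2090) = (36 - 56*(-11))*14267 = (36 + 616)*14267 = 652*14267 = 9302084)
31856 - n = 31856 - 1*9302084 = 31856 - 9302084 = -9270228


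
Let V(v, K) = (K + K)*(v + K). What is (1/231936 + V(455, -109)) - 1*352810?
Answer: -99323808767/231936 ≈ -4.2824e+5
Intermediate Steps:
V(v, K) = 2*K*(K + v) (V(v, K) = (2*K)*(K + v) = 2*K*(K + v))
(1/231936 + V(455, -109)) - 1*352810 = (1/231936 + 2*(-109)*(-109 + 455)) - 1*352810 = (1/231936 + 2*(-109)*346) - 352810 = (1/231936 - 75428) - 352810 = -17494468607/231936 - 352810 = -99323808767/231936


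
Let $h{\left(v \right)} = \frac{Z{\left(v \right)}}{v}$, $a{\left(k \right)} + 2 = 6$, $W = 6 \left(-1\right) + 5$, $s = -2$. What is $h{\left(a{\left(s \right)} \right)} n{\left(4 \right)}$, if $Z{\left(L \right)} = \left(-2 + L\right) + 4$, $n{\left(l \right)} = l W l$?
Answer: $-24$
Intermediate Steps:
$W = -1$ ($W = -6 + 5 = -1$)
$a{\left(k \right)} = 4$ ($a{\left(k \right)} = -2 + 6 = 4$)
$n{\left(l \right)} = - l^{2}$ ($n{\left(l \right)} = l \left(-1\right) l = - l l = - l^{2}$)
$Z{\left(L \right)} = 2 + L$
$h{\left(v \right)} = \frac{2 + v}{v}$
$h{\left(a{\left(s \right)} \right)} n{\left(4 \right)} = \frac{2 + 4}{4} \left(- 4^{2}\right) = \frac{1}{4} \cdot 6 \left(\left(-1\right) 16\right) = \frac{3}{2} \left(-16\right) = -24$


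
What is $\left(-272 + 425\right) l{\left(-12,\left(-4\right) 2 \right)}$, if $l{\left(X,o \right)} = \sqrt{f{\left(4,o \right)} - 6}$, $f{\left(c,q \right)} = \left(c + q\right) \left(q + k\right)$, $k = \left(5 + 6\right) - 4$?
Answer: $153 i \sqrt{2} \approx 216.37 i$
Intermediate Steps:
$k = 7$ ($k = 11 - 4 = 7$)
$f{\left(c,q \right)} = \left(7 + q\right) \left(c + q\right)$ ($f{\left(c,q \right)} = \left(c + q\right) \left(q + 7\right) = \left(c + q\right) \left(7 + q\right) = \left(7 + q\right) \left(c + q\right)$)
$l{\left(X,o \right)} = \sqrt{22 + o^{2} + 11 o}$ ($l{\left(X,o \right)} = \sqrt{\left(o^{2} + 7 \cdot 4 + 7 o + 4 o\right) - 6} = \sqrt{\left(o^{2} + 28 + 7 o + 4 o\right) - 6} = \sqrt{\left(28 + o^{2} + 11 o\right) - 6} = \sqrt{22 + o^{2} + 11 o}$)
$\left(-272 + 425\right) l{\left(-12,\left(-4\right) 2 \right)} = \left(-272 + 425\right) \sqrt{22 + \left(\left(-4\right) 2\right)^{2} + 11 \left(\left(-4\right) 2\right)} = 153 \sqrt{22 + \left(-8\right)^{2} + 11 \left(-8\right)} = 153 \sqrt{22 + 64 - 88} = 153 \sqrt{-2} = 153 i \sqrt{2}$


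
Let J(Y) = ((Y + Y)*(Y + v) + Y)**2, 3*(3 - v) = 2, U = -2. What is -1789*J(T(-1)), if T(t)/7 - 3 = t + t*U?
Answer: -48003163600/9 ≈ -5.3337e+9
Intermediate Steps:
v = 7/3 (v = 3 - 1/3*2 = 3 - 2/3 = 7/3 ≈ 2.3333)
T(t) = 21 - 7*t (T(t) = 21 + 7*(t + t*(-2)) = 21 + 7*(t - 2*t) = 21 + 7*(-t) = 21 - 7*t)
J(Y) = (Y + 2*Y*(7/3 + Y))**2 (J(Y) = ((Y + Y)*(Y + 7/3) + Y)**2 = ((2*Y)*(7/3 + Y) + Y)**2 = (2*Y*(7/3 + Y) + Y)**2 = (Y + 2*Y*(7/3 + Y))**2)
-1789*J(T(-1)) = -1789*(21 - 7*(-1))**2*(17 + 6*(21 - 7*(-1)))**2/9 = -1789*(21 + 7)**2*(17 + 6*(21 + 7))**2/9 = -1789*28**2*(17 + 6*28)**2/9 = -1789*784*(17 + 168)**2/9 = -1789*784*185**2/9 = -1789*784*34225/9 = -1789*26832400/9 = -48003163600/9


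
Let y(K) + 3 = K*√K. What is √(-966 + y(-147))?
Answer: √(-969 - 1029*I*√3) ≈ 23.018 - 38.715*I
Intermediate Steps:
y(K) = -3 + K^(3/2) (y(K) = -3 + K*√K = -3 + K^(3/2))
√(-966 + y(-147)) = √(-966 + (-3 + (-147)^(3/2))) = √(-966 + (-3 - 1029*I*√3)) = √(-969 - 1029*I*√3)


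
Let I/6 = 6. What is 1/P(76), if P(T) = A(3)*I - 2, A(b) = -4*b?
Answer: -1/434 ≈ -0.0023041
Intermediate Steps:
I = 36 (I = 6*6 = 36)
P(T) = -434 (P(T) = -4*3*36 - 2 = -12*36 - 2 = -432 - 2 = -434)
1/P(76) = 1/(-434) = -1/434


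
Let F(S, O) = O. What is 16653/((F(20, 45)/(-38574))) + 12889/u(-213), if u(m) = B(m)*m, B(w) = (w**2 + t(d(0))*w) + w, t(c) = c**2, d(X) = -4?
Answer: -634687473622037/44461620 ≈ -1.4275e+7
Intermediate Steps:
B(w) = w**2 + 17*w (B(w) = (w**2 + (-4)**2*w) + w = (w**2 + 16*w) + w = w**2 + 17*w)
u(m) = m**2*(17 + m) (u(m) = (m*(17 + m))*m = m**2*(17 + m))
16653/((F(20, 45)/(-38574))) + 12889/u(-213) = 16653/((45/(-38574))) + 12889/(((-213)**2*(17 - 213))) = 16653/((45*(-1/38574))) + 12889/((45369*(-196))) = 16653/(-5/4286) + 12889/(-8892324) = 16653*(-4286/5) + 12889*(-1/8892324) = -71374758/5 - 12889/8892324 = -634687473622037/44461620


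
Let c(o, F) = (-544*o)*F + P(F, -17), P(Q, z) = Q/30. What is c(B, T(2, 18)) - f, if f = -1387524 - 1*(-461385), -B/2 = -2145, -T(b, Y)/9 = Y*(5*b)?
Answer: 3781617285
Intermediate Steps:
T(b, Y) = -45*Y*b (T(b, Y) = -9*Y*5*b = -45*Y*b)
B = 4290 (B = -2*(-2145) = 4290)
P(Q, z) = Q/30 (P(Q, z) = Q*(1/30) = Q/30)
c(o, F) = F/30 - 544*F*o (c(o, F) = (-544*o)*F + F/30 = -544*F*o + F/30 = F/30 - 544*F*o)
f = -926139 (f = -1387524 + 461385 = -926139)
c(B, T(2, 18)) - f = (-45*18*2)*(1 - 16320*4290)/30 - 1*(-926139) = (1/30)*(-1620)*(1 - 70012800) + 926139 = (1/30)*(-1620)*(-70012799) + 926139 = 3780691146 + 926139 = 3781617285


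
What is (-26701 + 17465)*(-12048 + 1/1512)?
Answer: 42062071675/378 ≈ 1.1128e+8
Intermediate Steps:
(-26701 + 17465)*(-12048 + 1/1512) = -9236*(-12048 + 1/1512) = -9236*(-18216575/1512) = 42062071675/378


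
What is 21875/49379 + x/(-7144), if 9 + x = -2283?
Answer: 67362917/88190894 ≈ 0.76383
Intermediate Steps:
x = -2292 (x = -9 - 2283 = -2292)
21875/49379 + x/(-7144) = 21875/49379 - 2292/(-7144) = 21875*(1/49379) - 2292*(-1/7144) = 21875/49379 + 573/1786 = 67362917/88190894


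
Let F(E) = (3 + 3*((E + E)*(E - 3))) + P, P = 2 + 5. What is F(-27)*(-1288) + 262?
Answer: -6272298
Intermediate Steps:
P = 7
F(E) = 10 + 6*E*(-3 + E) (F(E) = (3 + 3*((E + E)*(E - 3))) + 7 = (3 + 3*((2*E)*(-3 + E))) + 7 = (3 + 3*(2*E*(-3 + E))) + 7 = (3 + 6*E*(-3 + E)) + 7 = 10 + 6*E*(-3 + E))
F(-27)*(-1288) + 262 = (10 - 18*(-27) + 6*(-27)**2)*(-1288) + 262 = (10 + 486 + 6*729)*(-1288) + 262 = (10 + 486 + 4374)*(-1288) + 262 = 4870*(-1288) + 262 = -6272560 + 262 = -6272298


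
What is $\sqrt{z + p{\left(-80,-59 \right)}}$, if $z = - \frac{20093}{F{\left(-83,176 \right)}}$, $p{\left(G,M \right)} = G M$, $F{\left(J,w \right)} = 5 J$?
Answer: $\frac{3 \sqrt{91248955}}{415} \approx 69.054$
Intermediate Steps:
$z = \frac{20093}{415}$ ($z = - \frac{20093}{5 \left(-83\right)} = - \frac{20093}{-415} = \left(-20093\right) \left(- \frac{1}{415}\right) = \frac{20093}{415} \approx 48.417$)
$\sqrt{z + p{\left(-80,-59 \right)}} = \sqrt{\frac{20093}{415} - -4720} = \sqrt{\frac{20093}{415} + 4720} = \sqrt{\frac{1978893}{415}} = \frac{3 \sqrt{91248955}}{415}$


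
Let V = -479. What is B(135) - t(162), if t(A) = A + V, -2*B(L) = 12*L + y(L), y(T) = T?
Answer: -1121/2 ≈ -560.50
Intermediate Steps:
B(L) = -13*L/2 (B(L) = -(12*L + L)/2 = -13*L/2)
t(A) = -479 + A (t(A) = A - 479 = -479 + A)
B(135) - t(162) = -13/2*135 - (-479 + 162) = -1755/2 - 1*(-317) = -1755/2 + 317 = -1121/2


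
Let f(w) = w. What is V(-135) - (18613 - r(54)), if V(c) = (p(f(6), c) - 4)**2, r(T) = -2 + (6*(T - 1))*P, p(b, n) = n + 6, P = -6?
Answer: -2834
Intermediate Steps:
p(b, n) = 6 + n
r(T) = 34 - 36*T (r(T) = -2 + (6*(T - 1))*(-6) = -2 + (6*(-1 + T))*(-6) = -2 + (-6 + 6*T)*(-6) = -2 + (36 - 36*T) = 34 - 36*T)
V(c) = (2 + c)**2 (V(c) = ((6 + c) - 4)**2 = (2 + c)**2)
V(-135) - (18613 - r(54)) = (2 - 135)**2 - (18613 - (34 - 36*54)) = (-133)**2 - (18613 - (34 - 1944)) = 17689 - (18613 - 1*(-1910)) = 17689 - (18613 + 1910) = 17689 - 1*20523 = 17689 - 20523 = -2834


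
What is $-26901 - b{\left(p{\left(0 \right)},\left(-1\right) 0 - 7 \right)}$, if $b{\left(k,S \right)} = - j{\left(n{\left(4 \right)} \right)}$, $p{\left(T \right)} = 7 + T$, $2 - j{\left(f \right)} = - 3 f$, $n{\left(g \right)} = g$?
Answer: $-26887$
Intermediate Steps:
$j{\left(f \right)} = 2 + 3 f$ ($j{\left(f \right)} = 2 - - 3 f = 2 + 3 f$)
$b{\left(k,S \right)} = -14$ ($b{\left(k,S \right)} = - (2 + 3 \cdot 4) = - (2 + 12) = \left(-1\right) 14 = -14$)
$-26901 - b{\left(p{\left(0 \right)},\left(-1\right) 0 - 7 \right)} = -26901 - -14 = -26901 + 14 = -26887$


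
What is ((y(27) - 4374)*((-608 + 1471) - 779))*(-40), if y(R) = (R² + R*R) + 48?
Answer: 9636480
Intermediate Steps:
y(R) = 48 + 2*R² (y(R) = (R² + R²) + 48 = 2*R² + 48 = 48 + 2*R²)
((y(27) - 4374)*((-608 + 1471) - 779))*(-40) = (((48 + 2*27²) - 4374)*((-608 + 1471) - 779))*(-40) = (((48 + 2*729) - 4374)*(863 - 779))*(-40) = (((48 + 1458) - 4374)*84)*(-40) = ((1506 - 4374)*84)*(-40) = -2868*84*(-40) = -240912*(-40) = 9636480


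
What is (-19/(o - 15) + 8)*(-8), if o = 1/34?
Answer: -37744/509 ≈ -74.153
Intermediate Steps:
o = 1/34 ≈ 0.029412
(-19/(o - 15) + 8)*(-8) = (-19/(1/34 - 15) + 8)*(-8) = (-19/(-509/34) + 8)*(-8) = (-19*(-34/509) + 8)*(-8) = (646/509 + 8)*(-8) = (4718/509)*(-8) = -37744/509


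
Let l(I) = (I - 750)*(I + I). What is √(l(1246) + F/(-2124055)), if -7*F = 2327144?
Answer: 2*√68312058806239826410/14868385 ≈ 1111.8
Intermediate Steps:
F = -2327144/7 (F = -⅐*2327144 = -2327144/7 ≈ -3.3245e+5)
l(I) = 2*I*(-750 + I) (l(I) = (-750 + I)*(2*I) = 2*I*(-750 + I))
√(l(1246) + F/(-2124055)) = √(2*1246*(-750 + 1246) - 2327144/7/(-2124055)) = √(2*1246*496 - 2327144/7*(-1/2124055)) = √(1236032 + 2327144/14868385) = √(18377801975464/14868385) = 2*√68312058806239826410/14868385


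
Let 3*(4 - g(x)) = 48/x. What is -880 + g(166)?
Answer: -72716/83 ≈ -876.10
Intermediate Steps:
g(x) = 4 - 16/x
-880 + g(166) = -880 + (4 - 16/166) = -880 + (4 - 16*1/166) = -880 + (4 - 8/83) = -880 + 324/83 = -72716/83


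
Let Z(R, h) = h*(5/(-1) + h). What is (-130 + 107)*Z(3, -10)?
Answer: -3450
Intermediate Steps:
Z(R, h) = h*(-5 + h) (Z(R, h) = h*(5*(-1) + h) = h*(-5 + h))
(-130 + 107)*Z(3, -10) = (-130 + 107)*(-10*(-5 - 10)) = -(-230)*(-15) = -23*150 = -3450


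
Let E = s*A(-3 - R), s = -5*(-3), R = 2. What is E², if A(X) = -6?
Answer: 8100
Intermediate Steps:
s = 15
E = -90 (E = 15*(-6) = -90)
E² = (-90)² = 8100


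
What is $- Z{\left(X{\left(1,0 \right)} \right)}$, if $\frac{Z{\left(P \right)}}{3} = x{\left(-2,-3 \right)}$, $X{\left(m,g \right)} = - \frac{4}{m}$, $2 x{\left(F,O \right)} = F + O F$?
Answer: $-6$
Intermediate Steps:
$x{\left(F,O \right)} = \frac{F}{2} + \frac{F O}{2}$ ($x{\left(F,O \right)} = \frac{F + O F}{2} = \frac{F + F O}{2} = \frac{F}{2} + \frac{F O}{2}$)
$Z{\left(P \right)} = 6$ ($Z{\left(P \right)} = 3 \cdot \frac{1}{2} \left(-2\right) \left(1 - 3\right) = 3 \cdot \frac{1}{2} \left(-2\right) \left(-2\right) = 3 \cdot 2 = 6$)
$- Z{\left(X{\left(1,0 \right)} \right)} = \left(-1\right) 6 = -6$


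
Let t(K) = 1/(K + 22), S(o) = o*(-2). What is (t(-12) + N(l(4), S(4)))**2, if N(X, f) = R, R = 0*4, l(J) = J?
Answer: 1/100 ≈ 0.010000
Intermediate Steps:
S(o) = -2*o
R = 0
N(X, f) = 0
t(K) = 1/(22 + K)
(t(-12) + N(l(4), S(4)))**2 = (1/(22 - 12) + 0)**2 = (1/10 + 0)**2 = (1/10)**2 = 1/100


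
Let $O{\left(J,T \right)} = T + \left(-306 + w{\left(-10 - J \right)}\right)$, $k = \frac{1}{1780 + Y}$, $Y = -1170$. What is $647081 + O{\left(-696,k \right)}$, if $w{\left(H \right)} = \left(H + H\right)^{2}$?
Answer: $\frac{1542786991}{610} \approx 2.5292 \cdot 10^{6}$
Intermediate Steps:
$w{\left(H \right)} = 4 H^{2}$ ($w{\left(H \right)} = \left(2 H\right)^{2} = 4 H^{2}$)
$k = \frac{1}{610}$ ($k = \frac{1}{1780 - 1170} = \frac{1}{610} \approx 0.0016393$)
$O{\left(J,T \right)} = -306 + T + 4 \left(-10 - J\right)^{2}$ ($O{\left(J,T \right)} = T + \left(-306 + 4 \left(-10 - J\right)^{2}\right) = -306 + T + 4 \left(-10 - J\right)^{2}$)
$647081 + O{\left(-696,k \right)} = 647081 + \left(-306 + \frac{1}{610} + 4 \left(10 - 696\right)^{2}\right) = 647081 + \left(-306 + \frac{1}{610} + 4 \left(-686\right)^{2}\right) = 647081 + \left(-306 + \frac{1}{610} + 4 \cdot 470596\right) = 647081 + \left(-306 + \frac{1}{610} + 1882384\right) = 647081 + \frac{1148067581}{610} = \frac{1542786991}{610}$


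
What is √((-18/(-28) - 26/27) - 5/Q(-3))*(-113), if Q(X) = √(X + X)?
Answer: -113*√(-5082 + 13230*I*√6)/126 ≈ -105.58 - 123.43*I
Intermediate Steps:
Q(X) = √2*√X (Q(X) = √(2*X) = √2*√X)
√((-18/(-28) - 26/27) - 5/Q(-3))*(-113) = √((-18/(-28) - 26/27) - 5*(-I*√6/6))*(-113) = √((-18*(-1/28) - 26*1/27) - 5*(-I*√6/6))*(-113) = √((9/14 - 26/27) - 5*(-I*√6/6))*(-113) = √(-121/378 - (-5)*I*√6/6)*(-113) = √(-121/378 + 5*I*√6/6)*(-113) = -113*√(-121/378 + 5*I*√6/6)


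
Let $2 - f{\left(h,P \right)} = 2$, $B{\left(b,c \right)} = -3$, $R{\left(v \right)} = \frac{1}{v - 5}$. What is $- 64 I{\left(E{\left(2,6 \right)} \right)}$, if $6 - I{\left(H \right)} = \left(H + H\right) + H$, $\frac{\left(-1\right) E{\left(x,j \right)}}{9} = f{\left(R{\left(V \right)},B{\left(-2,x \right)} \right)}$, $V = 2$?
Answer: $-384$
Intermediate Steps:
$R{\left(v \right)} = \frac{1}{-5 + v}$
$f{\left(h,P \right)} = 0$ ($f{\left(h,P \right)} = 2 - 2 = 0$)
$E{\left(x,j \right)} = 0$ ($E{\left(x,j \right)} = \left(-9\right) 0 = 0$)
$I{\left(H \right)} = 6 - 3 H$ ($I{\left(H \right)} = 6 - \left(\left(H + H\right) + H\right) = 6 - \left(2 H + H\right) = 6 - 3 H$)
$- 64 I{\left(E{\left(2,6 \right)} \right)} = - 64 \left(6 - 0\right) = - 64 \left(6 + 0\right) = \left(-64\right) 6 = -384$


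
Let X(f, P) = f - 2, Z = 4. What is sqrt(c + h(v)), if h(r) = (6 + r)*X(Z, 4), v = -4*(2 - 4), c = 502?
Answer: sqrt(530) ≈ 23.022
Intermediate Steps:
X(f, P) = -2 + f
v = 8 (v = -4*(-2) = 8)
h(r) = 12 + 2*r (h(r) = (6 + r)*(-2 + 4) = (6 + r)*2 = 12 + 2*r)
sqrt(c + h(v)) = sqrt(502 + (12 + 2*8)) = sqrt(502 + (12 + 16)) = sqrt(502 + 28) = sqrt(530)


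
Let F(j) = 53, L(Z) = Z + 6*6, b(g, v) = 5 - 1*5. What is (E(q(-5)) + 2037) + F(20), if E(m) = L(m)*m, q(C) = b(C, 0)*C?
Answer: 2090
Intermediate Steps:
b(g, v) = 0 (b(g, v) = 5 - 5 = 0)
L(Z) = 36 + Z (L(Z) = Z + 36 = 36 + Z)
q(C) = 0 (q(C) = 0*C = 0)
E(m) = m*(36 + m) (E(m) = (36 + m)*m = m*(36 + m))
(E(q(-5)) + 2037) + F(20) = (0*(36 + 0) + 2037) + 53 = (0*36 + 2037) + 53 = (0 + 2037) + 53 = 2037 + 53 = 2090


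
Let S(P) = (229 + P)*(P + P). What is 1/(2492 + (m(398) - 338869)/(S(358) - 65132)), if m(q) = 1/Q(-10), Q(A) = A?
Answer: 3551600/8847198509 ≈ 0.00040144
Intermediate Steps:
S(P) = 2*P*(229 + P) (S(P) = (229 + P)*(2*P) = 2*P*(229 + P))
m(q) = -1/10 (m(q) = 1/(-10) = -1/10)
1/(2492 + (m(398) - 338869)/(S(358) - 65132)) = 1/(2492 + (-1/10 - 338869)/(2*358*(229 + 358) - 65132)) = 1/(2492 - 3388691/(10*(2*358*587 - 65132))) = 1/(2492 - 3388691/(10*(420292 - 65132))) = 1/(2492 - 3388691/10/355160) = 1/(2492 - 3388691/10*1/355160) = 1/(2492 - 3388691/3551600) = 1/(8847198509/3551600) = 3551600/8847198509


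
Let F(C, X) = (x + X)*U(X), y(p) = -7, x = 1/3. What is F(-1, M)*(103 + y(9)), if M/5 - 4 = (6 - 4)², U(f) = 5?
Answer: 19360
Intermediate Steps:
x = ⅓ ≈ 0.33333
M = 40 (M = 20 + 5*(6 - 4)² = 20 + 5*2² = 20 + 5*4 = 20 + 20 = 40)
F(C, X) = 5/3 + 5*X (F(C, X) = (⅓ + X)*5 = 5/3 + 5*X)
F(-1, M)*(103 + y(9)) = (5/3 + 5*40)*(103 - 7) = (5/3 + 200)*96 = (605/3)*96 = 19360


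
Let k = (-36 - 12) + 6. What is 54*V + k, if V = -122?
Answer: -6630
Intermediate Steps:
k = -42 (k = -48 + 6 = -42)
54*V + k = 54*(-122) - 42 = -6588 - 42 = -6630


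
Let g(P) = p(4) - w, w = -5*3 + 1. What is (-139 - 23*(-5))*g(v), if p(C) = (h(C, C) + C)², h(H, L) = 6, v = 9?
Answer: -2736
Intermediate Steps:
p(C) = (6 + C)²
w = -14 (w = -15 + 1 = -14)
g(P) = 114 (g(P) = (6 + 4)² - 1*(-14) = 10² + 14 = 100 + 14 = 114)
(-139 - 23*(-5))*g(v) = (-139 - 23*(-5))*114 = (-139 + 115)*114 = -24*114 = -2736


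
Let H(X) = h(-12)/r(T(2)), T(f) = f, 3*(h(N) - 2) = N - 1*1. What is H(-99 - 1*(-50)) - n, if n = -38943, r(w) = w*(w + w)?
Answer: 934625/24 ≈ 38943.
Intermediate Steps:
h(N) = 5/3 + N/3 (h(N) = 2 + (N - 1*1)/3 = 2 + (N - 1)/3 = 2 + (-1 + N)/3 = 2 + (-⅓ + N/3) = 5/3 + N/3)
r(w) = 2*w² (r(w) = w*(2*w) = 2*w²)
H(X) = -7/24 (H(X) = (5/3 + (⅓)*(-12))/((2*2²)) = (5/3 - 4)/((2*4)) = -7/3/8 = -7/3*⅛ = -7/24)
H(-99 - 1*(-50)) - n = -7/24 - 1*(-38943) = -7/24 + 38943 = 934625/24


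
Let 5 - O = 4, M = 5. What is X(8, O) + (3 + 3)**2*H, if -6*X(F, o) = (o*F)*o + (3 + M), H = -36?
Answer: -3896/3 ≈ -1298.7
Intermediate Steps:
O = 1 (O = 5 - 1*4 = 5 - 4 = 1)
X(F, o) = -4/3 - F*o**2/6 (X(F, o) = -((o*F)*o + (3 + 5))/6 = -((F*o)*o + 8)/6 = -(F*o**2 + 8)/6 = -(8 + F*o**2)/6 = -4/3 - F*o**2/6)
X(8, O) + (3 + 3)**2*H = (-4/3 - 1/6*8*1**2) + (3 + 3)**2*(-36) = (-4/3 - 1/6*8*1) + 6**2*(-36) = (-4/3 - 4/3) + 36*(-36) = -8/3 - 1296 = -3896/3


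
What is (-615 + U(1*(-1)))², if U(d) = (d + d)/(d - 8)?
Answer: 30614089/81 ≈ 3.7795e+5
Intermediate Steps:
U(d) = 2*d/(-8 + d) (U(d) = (2*d)/(-8 + d) = 2*d/(-8 + d))
(-615 + U(1*(-1)))² = (-615 + 2*(1*(-1))/(-8 + 1*(-1)))² = (-615 + 2*(-1)/(-8 - 1))² = (-615 + 2*(-1)/(-9))² = (-615 + 2*(-1)*(-⅑))² = (-615 + 2/9)² = (-5533/9)² = 30614089/81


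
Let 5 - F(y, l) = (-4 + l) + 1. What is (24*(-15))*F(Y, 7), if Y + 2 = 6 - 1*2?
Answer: -360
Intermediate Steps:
Y = 2 (Y = -2 + (6 - 1*2) = -2 + (6 - 2) = -2 + 4 = 2)
F(y, l) = 8 - l (F(y, l) = 5 - ((-4 + l) + 1) = 5 - (-3 + l) = 5 + (3 - l) = 8 - l)
(24*(-15))*F(Y, 7) = (24*(-15))*(8 - 1*7) = -360*(8 - 7) = -360*1 = -360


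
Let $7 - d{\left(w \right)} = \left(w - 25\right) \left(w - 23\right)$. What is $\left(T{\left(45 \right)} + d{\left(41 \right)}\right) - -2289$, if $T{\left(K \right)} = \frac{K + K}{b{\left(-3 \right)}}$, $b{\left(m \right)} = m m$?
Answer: $2018$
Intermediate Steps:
$b{\left(m \right)} = m^{2}$
$d{\left(w \right)} = 7 - \left(-25 + w\right) \left(-23 + w\right)$ ($d{\left(w \right)} = 7 - \left(w - 25\right) \left(w - 23\right) = 7 - \left(-25 + w\right) \left(-23 + w\right)$)
$T{\left(K \right)} = \frac{2 K}{9}$ ($T{\left(K \right)} = \frac{K + K}{\left(-3\right)^{2}} = \frac{2 K}{9}$)
$\left(T{\left(45 \right)} + d{\left(41 \right)}\right) - -2289 = \left(\frac{2}{9} \cdot 45 - 281\right) - -2289 = \left(10 - 281\right) + 2289 = -271 + 2289 = 2018$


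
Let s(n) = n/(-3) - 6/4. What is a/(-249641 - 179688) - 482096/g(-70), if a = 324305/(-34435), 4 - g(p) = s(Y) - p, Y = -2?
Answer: 8552736411838699/1156104429793 ≈ 7397.9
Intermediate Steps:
s(n) = -3/2 - n/3 (s(n) = n*(-⅓) - 6*¼ = -n/3 - 3/2 = -3/2 - n/3)
g(p) = 29/6 + p (g(p) = 4 - ((-3/2 - ⅓*(-2)) - p) = 4 - ((-3/2 + ⅔) - p) = 4 - (-⅚ - p) = 4 + (⅚ + p) = 29/6 + p)
a = -64861/6887 (a = 324305*(-1/34435) = -64861/6887 ≈ -9.4179)
a/(-249641 - 179688) - 482096/g(-70) = -64861/(6887*(-249641 - 179688)) - 482096/(29/6 - 70) = -64861/6887/(-429329) - 482096/(-391/6) = -64861/6887*(-1/429329) - 482096*(-6/391) = 64861/2956788823 + 2892576/391 = 8552736411838699/1156104429793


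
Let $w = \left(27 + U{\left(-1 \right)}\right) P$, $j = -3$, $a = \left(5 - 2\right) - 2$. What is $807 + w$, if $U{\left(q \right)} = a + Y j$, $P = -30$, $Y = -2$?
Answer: $-213$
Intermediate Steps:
$a = 1$ ($a = 3 - 2 = 1$)
$U{\left(q \right)} = 7$ ($U{\left(q \right)} = 1 - -6 = 1 + 6 = 7$)
$w = -1020$ ($w = \left(27 + 7\right) \left(-30\right) = 34 \left(-30\right) = -1020$)
$807 + w = 807 - 1020 = -213$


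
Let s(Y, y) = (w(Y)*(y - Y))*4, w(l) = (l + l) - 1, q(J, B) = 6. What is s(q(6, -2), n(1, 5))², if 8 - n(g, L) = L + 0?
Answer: 17424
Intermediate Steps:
w(l) = -1 + 2*l (w(l) = 2*l - 1 = -1 + 2*l)
n(g, L) = 8 - L (n(g, L) = 8 - (L + 0) = 8 - L)
s(Y, y) = 4*(-1 + 2*Y)*(y - Y) (s(Y, y) = ((-1 + 2*Y)*(y - Y))*4 = 4*(-1 + 2*Y)*(y - Y))
s(q(6, -2), n(1, 5))² = (-4*(-1 + 2*6)*(6 - (8 - 1*5)))² = (-4*(-1 + 12)*(6 - (8 - 5)))² = (-4*11*(6 - 1*3))² = (-4*11*(6 - 3))² = (-4*11*3)² = (-132)² = 17424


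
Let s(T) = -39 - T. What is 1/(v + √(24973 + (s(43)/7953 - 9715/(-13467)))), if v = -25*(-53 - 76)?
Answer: 1718444475/5528676164951 - 14*√36177502488369/5528676164951 ≈ 0.00029559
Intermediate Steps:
v = 3225 (v = -25*(-129) = 3225)
1/(v + √(24973 + (s(43)/7953 - 9715/(-13467)))) = 1/(3225 + √(24973 + ((-39 - 1*43)/7953 - 9715/(-13467)))) = 1/(3225 + √(24973 + ((-39 - 43)*(1/7953) - 9715*(-1/13467)))) = 1/(3225 + √(24973 + (-82*1/7953 + 145/201))) = 1/(3225 + √(24973 + (-82/7953 + 145/201))) = 1/(3225 + √(24973 + 378901/532851)) = 1/(3225 + √(13307266924/532851)) = 1/(3225 + 14*√36177502488369/532851)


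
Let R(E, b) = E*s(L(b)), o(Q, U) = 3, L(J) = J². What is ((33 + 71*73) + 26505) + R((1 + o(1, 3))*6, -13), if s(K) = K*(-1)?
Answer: 27665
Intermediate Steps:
s(K) = -K
R(E, b) = -E*b² (R(E, b) = E*(-b²) = -E*b²)
((33 + 71*73) + 26505) + R((1 + o(1, 3))*6, -13) = ((33 + 71*73) + 26505) - 1*(1 + 3)*6*(-13)² = ((33 + 5183) + 26505) - 1*4*6*169 = (5216 + 26505) - 1*24*169 = 31721 - 4056 = 27665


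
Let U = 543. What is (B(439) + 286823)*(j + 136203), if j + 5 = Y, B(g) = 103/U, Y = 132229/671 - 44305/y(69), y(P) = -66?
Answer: 42972311484990992/1093059 ≈ 3.9314e+10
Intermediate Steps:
Y = 3495979/4026 (Y = 132229/671 - 44305/(-66) = 132229*(1/671) - 44305*(-1/66) = 132229/671 + 44305/66 = 3495979/4026 ≈ 868.35)
B(g) = 103/543
j = 3475849/4026 (j = -5 + 3495979/4026 = 3475849/4026 ≈ 863.35)
(B(439) + 286823)*(j + 136203) = (103/543 + 286823)*(3475849/4026 + 136203) = (155744992/543)*(551829127/4026) = 42972311484990992/1093059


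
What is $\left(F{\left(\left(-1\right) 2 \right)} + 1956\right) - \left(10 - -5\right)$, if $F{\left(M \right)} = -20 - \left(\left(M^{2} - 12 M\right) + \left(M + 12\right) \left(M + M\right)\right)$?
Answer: $1933$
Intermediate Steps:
$F{\left(M \right)} = -20 - M^{2} + 12 M - 2 M \left(12 + M\right)$ ($F{\left(M \right)} = -20 - \left(\left(M^{2} - 12 M\right) + \left(12 + M\right) 2 M\right) = -20 - \left(\left(M^{2} - 12 M\right) + 2 M \left(12 + M\right)\right) = -20 - \left(M^{2} - 12 M + 2 M \left(12 + M\right)\right) = -20 - M^{2} + 12 M - 2 M \left(12 + M\right)$)
$\left(F{\left(\left(-1\right) 2 \right)} + 1956\right) - \left(10 - -5\right) = \left(\left(-20 - 12 \left(\left(-1\right) 2\right) - 3 \left(\left(-1\right) 2\right)^{2}\right) + 1956\right) - \left(10 - -5\right) = \left(\left(-20 - -24 - 3 \left(-2\right)^{2}\right) + 1956\right) - \left(10 + 5\right) = \left(\left(-20 + 24 - 12\right) + 1956\right) - 15 = \left(-8 + 1956\right) - 15 = 1948 - 15 = 1933$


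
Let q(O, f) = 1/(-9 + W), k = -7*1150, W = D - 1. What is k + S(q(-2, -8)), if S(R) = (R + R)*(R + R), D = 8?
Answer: -8049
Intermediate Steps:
W = 7 (W = 8 - 1 = 7)
k = -8050
q(O, f) = -1/2 (q(O, f) = 1/(-9 + 7) = 1/(-2) = -1/2)
S(R) = 4*R**2 (S(R) = (2*R)*(2*R) = 4*R**2)
k + S(q(-2, -8)) = -8050 + 4*(-1/2)**2 = -8050 + 4*(1/4) = -8050 + 1 = -8049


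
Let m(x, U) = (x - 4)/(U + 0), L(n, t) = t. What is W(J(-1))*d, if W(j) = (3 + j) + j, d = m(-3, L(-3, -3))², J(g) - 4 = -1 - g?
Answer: 539/9 ≈ 59.889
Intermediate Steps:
J(g) = 3 - g (J(g) = 4 + (-1 - g) = 3 - g)
m(x, U) = (-4 + x)/U
d = 49/9 (d = ((-4 - 3)/(-3))² = (-⅓*(-7))² = (7/3)² = 49/9 ≈ 5.4444)
W(j) = 3 + 2*j
W(J(-1))*d = (3 + 2*(3 - 1*(-1)))*(49/9) = (3 + 2*(3 + 1))*(49/9) = (3 + 2*4)*(49/9) = (3 + 8)*(49/9) = 11*(49/9) = 539/9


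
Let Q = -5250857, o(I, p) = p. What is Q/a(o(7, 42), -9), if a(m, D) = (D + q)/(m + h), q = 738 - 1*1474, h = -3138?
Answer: -16256653272/745 ≈ -2.1821e+7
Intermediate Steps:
q = -736 (q = 738 - 1474 = -736)
a(m, D) = (-736 + D)/(-3138 + m) (a(m, D) = (D - 736)/(m - 3138) = (-736 + D)/(-3138 + m))
Q/a(o(7, 42), -9) = -5250857*(-3138 + 42)/(-736 - 9) = -5250857/(-745/(-3096)) = -5250857/((-1/3096*(-745))) = -5250857/745/3096 = -5250857*3096/745 = -16256653272/745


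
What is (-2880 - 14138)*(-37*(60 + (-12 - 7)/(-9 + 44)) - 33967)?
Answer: 21542099156/35 ≈ 6.1549e+8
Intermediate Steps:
(-2880 - 14138)*(-37*(60 + (-12 - 7)/(-9 + 44)) - 33967) = -17018*(-37*(60 - 19/35) - 33967) = -17018*(-37*2081/35 - 33967) = -17018*(-76997/35 - 33967) = -17018*(-1265842/35) = 21542099156/35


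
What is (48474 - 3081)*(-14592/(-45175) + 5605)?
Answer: 11494436658531/45175 ≈ 2.5444e+8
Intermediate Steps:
(48474 - 3081)*(-14592/(-45175) + 5605) = 45393*(-14592*(-1/45175) + 5605) = 45393*(14592/45175 + 5605) = 45393*(253220467/45175) = 11494436658531/45175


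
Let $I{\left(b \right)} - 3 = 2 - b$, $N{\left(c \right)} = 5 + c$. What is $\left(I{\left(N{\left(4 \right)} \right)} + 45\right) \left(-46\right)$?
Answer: $-1886$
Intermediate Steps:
$I{\left(b \right)} = 5 - b$ ($I{\left(b \right)} = 3 - \left(-2 + b\right) = 5 - b$)
$\left(I{\left(N{\left(4 \right)} \right)} + 45\right) \left(-46\right) = \left(\left(5 - \left(5 + 4\right)\right) + 45\right) \left(-46\right) = \left(\left(5 - 9\right) + 45\right) \left(-46\right) = \left(-4 + 45\right) \left(-46\right) = 41 \left(-46\right) = -1886$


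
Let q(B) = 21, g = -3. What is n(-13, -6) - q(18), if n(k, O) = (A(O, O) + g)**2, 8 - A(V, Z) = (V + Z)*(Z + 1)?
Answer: 3004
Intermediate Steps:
A(V, Z) = 8 - (1 + Z)*(V + Z) (A(V, Z) = 8 - (V + Z)*(Z + 1) = 8 - (V + Z)*(1 + Z) = 8 - (1 + Z)*(V + Z))
n(k, O) = (5 - 2*O - 2*O**2)**2 (n(k, O) = ((8 - O - O - O**2 - O*O) - 3)**2 = ((8 - O - O - O**2 - O**2) - 3)**2 = ((8 - 2*O - 2*O**2) - 3)**2 = (5 - 2*O - 2*O**2)**2)
n(-13, -6) - q(18) = (-5 + 2*(-6) + 2*(-6)**2)**2 - 1*21 = (-5 - 12 + 2*36)**2 - 21 = (-5 - 12 + 72)**2 - 21 = 55**2 - 21 = 3025 - 21 = 3004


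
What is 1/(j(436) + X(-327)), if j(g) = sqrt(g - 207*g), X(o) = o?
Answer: -3/1805 - 2*I*sqrt(22454)/196745 ≈ -0.001662 - 0.0015233*I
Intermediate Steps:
j(g) = sqrt(206)*sqrt(-g) (j(g) = sqrt(-206*g) = sqrt(206)*sqrt(-g))
1/(j(436) + X(-327)) = 1/(sqrt(206)*sqrt(-1*436) - 327) = 1/(sqrt(206)*sqrt(-436) - 327) = 1/(sqrt(206)*(2*I*sqrt(109)) - 327) = 1/(2*I*sqrt(22454) - 327) = 1/(-327 + 2*I*sqrt(22454))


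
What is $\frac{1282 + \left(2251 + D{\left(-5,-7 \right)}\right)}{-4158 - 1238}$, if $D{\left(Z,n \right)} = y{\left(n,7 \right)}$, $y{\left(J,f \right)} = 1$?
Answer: $- \frac{93}{142} \approx -0.65493$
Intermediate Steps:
$D{\left(Z,n \right)} = 1$
$\frac{1282 + \left(2251 + D{\left(-5,-7 \right)}\right)}{-4158 - 1238} = \frac{1282 + \left(2251 + 1\right)}{-4158 - 1238} = \frac{1282 + 2252}{-5396} = 3534 \left(- \frac{1}{5396}\right) = - \frac{93}{142}$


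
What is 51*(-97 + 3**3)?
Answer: -3570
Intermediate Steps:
51*(-97 + 3**3) = 51*(-97 + 27) = 51*(-70) = -3570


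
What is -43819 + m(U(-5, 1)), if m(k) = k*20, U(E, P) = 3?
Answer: -43759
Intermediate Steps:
m(k) = 20*k
-43819 + m(U(-5, 1)) = -43819 + 20*3 = -43819 + 60 = -43759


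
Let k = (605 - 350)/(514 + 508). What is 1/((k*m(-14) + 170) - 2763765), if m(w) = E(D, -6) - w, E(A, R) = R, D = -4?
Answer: -511/1412196025 ≈ -3.6185e-7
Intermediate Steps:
m(w) = -6 - w
k = 255/1022 ≈ 0.24951
1/((k*m(-14) + 170) - 2763765) = 1/((255*(-6 - 1*(-14))/1022 + 170) - 2763765) = 1/((255*(-6 + 14)/1022 + 170) - 2763765) = 1/(((255/1022)*8 + 170) - 2763765) = 1/((1020/511 + 170) - 2763765) = 1/(87890/511 - 2763765) = 1/(-1412196025/511) = -511/1412196025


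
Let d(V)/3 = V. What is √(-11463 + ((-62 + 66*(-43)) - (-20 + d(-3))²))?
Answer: 2*I*√3801 ≈ 123.3*I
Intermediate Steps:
d(V) = 3*V
√(-11463 + ((-62 + 66*(-43)) - (-20 + d(-3))²)) = √(-11463 + ((-62 + 66*(-43)) - (-20 + 3*(-3))²)) = √(-11463 + ((-62 - 2838) - (-20 - 9)²)) = √(-11463 + (-2900 - 1*(-29)²)) = √(-11463 + (-2900 - 1*841)) = √(-11463 + (-2900 - 841)) = √(-11463 - 3741) = √(-15204) = 2*I*√3801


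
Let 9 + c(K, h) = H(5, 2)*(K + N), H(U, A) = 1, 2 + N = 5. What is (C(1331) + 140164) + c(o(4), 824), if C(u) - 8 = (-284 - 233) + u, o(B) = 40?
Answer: 141020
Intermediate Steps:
N = 3 (N = -2 + 5 = 3)
c(K, h) = -6 + K (c(K, h) = -9 + 1*(K + 3) = -9 + 1*(3 + K) = -9 + (3 + K) = -6 + K)
C(u) = -509 + u (C(u) = 8 + ((-284 - 233) + u) = 8 + (-517 + u) = -509 + u)
(C(1331) + 140164) + c(o(4), 824) = ((-509 + 1331) + 140164) + (-6 + 40) = (822 + 140164) + 34 = 140986 + 34 = 141020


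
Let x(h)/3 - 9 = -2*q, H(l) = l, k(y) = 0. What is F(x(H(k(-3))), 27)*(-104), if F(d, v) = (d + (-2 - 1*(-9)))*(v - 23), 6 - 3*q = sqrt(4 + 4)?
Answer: -9152 - 1664*sqrt(2) ≈ -11505.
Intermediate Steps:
q = 2 - 2*sqrt(2)/3 (q = 2 - sqrt(4 + 4)/3 = 2 - 2*sqrt(2)/3 ≈ 1.0572)
x(h) = 15 + 4*sqrt(2) (x(h) = 27 + 3*(-2*(2 - 2*sqrt(2)/3)) = 27 + 3*(-4 + 4*sqrt(2)/3) = 27 + (-12 + 4*sqrt(2)) = 15 + 4*sqrt(2))
F(d, v) = (-23 + v)*(7 + d) (F(d, v) = (d + (-2 + 9))*(-23 + v) = (d + 7)*(-23 + v) = (7 + d)*(-23 + v) = (-23 + v)*(7 + d))
F(x(H(k(-3))), 27)*(-104) = (-161 - 23*(15 + 4*sqrt(2)) + 7*27 + (15 + 4*sqrt(2))*27)*(-104) = (-161 + (-345 - 92*sqrt(2)) + 189 + (405 + 108*sqrt(2)))*(-104) = (88 + 16*sqrt(2))*(-104) = -9152 - 1664*sqrt(2)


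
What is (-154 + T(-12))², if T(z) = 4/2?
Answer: 23104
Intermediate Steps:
T(z) = 2 (T(z) = 4*(½) = 2)
(-154 + T(-12))² = (-154 + 2)² = (-152)² = 23104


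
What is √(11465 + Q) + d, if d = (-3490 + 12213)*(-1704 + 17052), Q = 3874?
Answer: 133880604 + √15339 ≈ 1.3388e+8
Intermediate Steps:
d = 133880604 (d = 8723*15348 = 133880604)
√(11465 + Q) + d = √(11465 + 3874) + 133880604 = √15339 + 133880604 = 133880604 + √15339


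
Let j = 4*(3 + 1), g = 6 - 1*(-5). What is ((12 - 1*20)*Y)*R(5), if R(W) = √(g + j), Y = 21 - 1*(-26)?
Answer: -1128*√3 ≈ -1953.8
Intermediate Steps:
Y = 47 (Y = 21 + 26 = 47)
g = 11 (g = 6 + 5 = 11)
j = 16 (j = 4*4 = 16)
R(W) = 3*√3 (R(W) = √(11 + 16) = √27 = 3*√3)
((12 - 1*20)*Y)*R(5) = ((12 - 1*20)*47)*(3*√3) = ((12 - 20)*47)*(3*√3) = (-8*47)*(3*√3) = -1128*√3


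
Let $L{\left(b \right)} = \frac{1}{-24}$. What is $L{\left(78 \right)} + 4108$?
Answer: $\frac{98591}{24} \approx 4108.0$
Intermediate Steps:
$L{\left(b \right)} = - \frac{1}{24}$
$L{\left(78 \right)} + 4108 = - \frac{1}{24} + 4108 = \frac{98591}{24}$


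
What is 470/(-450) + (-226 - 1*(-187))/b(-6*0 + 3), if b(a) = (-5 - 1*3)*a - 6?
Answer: 23/90 ≈ 0.25556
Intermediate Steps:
b(a) = -6 - 8*a (b(a) = (-5 - 3)*a - 6 = -8*a - 6 = -6 - 8*a)
470/(-450) + (-226 - 1*(-187))/b(-6*0 + 3) = 470/(-450) + (-226 - 1*(-187))/(-6 - 8*(-6*0 + 3)) = 470*(-1/450) + (-226 + 187)/(-6 - 8*(-2*0 + 3)) = -47/45 - 39/(-6 - 8*(0 + 3)) = -47/45 - 39/(-6 - 8*3) = -47/45 - 39/(-6 - 24) = -47/45 - 39/(-30) = -47/45 - 39*(-1/30) = -47/45 + 13/10 = 23/90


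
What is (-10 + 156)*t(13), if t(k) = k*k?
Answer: 24674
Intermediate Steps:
t(k) = k²
(-10 + 156)*t(13) = (-10 + 156)*13² = 146*169 = 24674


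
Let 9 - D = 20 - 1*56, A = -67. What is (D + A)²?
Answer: 484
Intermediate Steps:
D = 45 (D = 9 - (20 - 1*56) = 9 - (20 - 56) = 9 - 1*(-36) = 9 + 36 = 45)
(D + A)² = (45 - 67)² = (-22)² = 484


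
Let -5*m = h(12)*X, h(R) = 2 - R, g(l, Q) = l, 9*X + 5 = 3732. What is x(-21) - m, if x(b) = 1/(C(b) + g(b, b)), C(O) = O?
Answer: -104359/126 ≈ -828.25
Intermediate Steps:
X = 3727/9 (X = -5/9 + (⅑)*3732 = -5/9 + 1244/3 = 3727/9 ≈ 414.11)
x(b) = 1/(2*b) (x(b) = 1/(b + b) = 1/(2*b))
m = 7454/9 (m = -(2 - 1*12)*3727/(5*9) = -(2 - 12)*3727/(5*9) = -(-2)*3727/9 = -⅕*(-37270/9) = 7454/9 ≈ 828.22)
x(-21) - m = (½)/(-21) - 1*7454/9 = (½)*(-1/21) - 7454/9 = -1/42 - 7454/9 = -104359/126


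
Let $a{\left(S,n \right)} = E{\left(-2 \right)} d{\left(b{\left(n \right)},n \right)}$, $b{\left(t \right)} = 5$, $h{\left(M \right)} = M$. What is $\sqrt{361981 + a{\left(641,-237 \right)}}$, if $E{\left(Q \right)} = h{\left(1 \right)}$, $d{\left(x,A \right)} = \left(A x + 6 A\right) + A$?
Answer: $\sqrt{359137} \approx 599.28$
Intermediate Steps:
$d{\left(x,A \right)} = 7 A + A x$ ($d{\left(x,A \right)} = \left(6 A + A x\right) + A = 7 A + A x$)
$E{\left(Q \right)} = 1$
$a{\left(S,n \right)} = 12 n$ ($a{\left(S,n \right)} = 1 n \left(7 + 5\right) = 1 n 12 = 1 \cdot 12 n = 12 n$)
$\sqrt{361981 + a{\left(641,-237 \right)}} = \sqrt{361981 + 12 \left(-237\right)} = \sqrt{361981 - 2844} = \sqrt{359137}$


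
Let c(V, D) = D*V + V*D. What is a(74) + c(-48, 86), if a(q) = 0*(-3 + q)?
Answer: -8256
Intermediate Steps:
c(V, D) = 2*D*V (c(V, D) = D*V + D*V = 2*D*V)
a(q) = 0
a(74) + c(-48, 86) = 0 + 2*86*(-48) = 0 - 8256 = -8256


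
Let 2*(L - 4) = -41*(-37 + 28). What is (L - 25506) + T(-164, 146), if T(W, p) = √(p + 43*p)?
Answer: -50635/2 + 2*√1606 ≈ -25237.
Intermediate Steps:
T(W, p) = 2*√11*√p (T(W, p) = √(44*p) = 2*√11*√p)
L = 377/2 (L = 4 + (-41*(-37 + 28))/2 = 4 + (-41*(-9))/2 = 4 + (½)*369 = 4 + 369/2 = 377/2 ≈ 188.50)
(L - 25506) + T(-164, 146) = (377/2 - 25506) + 2*√11*√146 = -50635/2 + 2*√1606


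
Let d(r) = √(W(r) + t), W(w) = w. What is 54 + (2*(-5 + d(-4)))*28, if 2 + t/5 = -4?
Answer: -226 + 56*I*√34 ≈ -226.0 + 326.53*I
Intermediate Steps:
t = -30 (t = -10 + 5*(-4) = -10 - 20 = -30)
d(r) = √(-30 + r) (d(r) = √(r - 30) = √(-30 + r))
54 + (2*(-5 + d(-4)))*28 = 54 + (2*(-5 + √(-30 - 4)))*28 = 54 + (2*(-5 + √(-34)))*28 = 54 + (2*(-5 + I*√34))*28 = 54 + (-10 + 2*I*√34)*28 = 54 + (-280 + 56*I*√34) = -226 + 56*I*√34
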